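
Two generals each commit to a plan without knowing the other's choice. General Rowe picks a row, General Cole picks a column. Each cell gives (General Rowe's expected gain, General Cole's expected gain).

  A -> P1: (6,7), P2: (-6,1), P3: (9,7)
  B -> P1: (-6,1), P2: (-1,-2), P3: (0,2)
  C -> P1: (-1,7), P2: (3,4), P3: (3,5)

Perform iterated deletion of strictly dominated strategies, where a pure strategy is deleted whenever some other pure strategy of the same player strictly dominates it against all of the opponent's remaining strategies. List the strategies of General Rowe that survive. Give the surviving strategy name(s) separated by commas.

A

Row B is eliminated: C beats it against every remaining column (P1: -1>-6, P2: 3>-1, P3: 3>0).
Column P2 is eliminated: P1 beats it against every remaining row (A: 7>1, C: 7>4).
Row C is eliminated: A beats it against every remaining column (P1: 6>-1, P3: 9>3).
Among the remaining strategies, none is strictly dominated by another pure strategy of the same player, so the elimination stops.
Surviving strategies — General Rowe: {A}; General Cole: {P1, P3}.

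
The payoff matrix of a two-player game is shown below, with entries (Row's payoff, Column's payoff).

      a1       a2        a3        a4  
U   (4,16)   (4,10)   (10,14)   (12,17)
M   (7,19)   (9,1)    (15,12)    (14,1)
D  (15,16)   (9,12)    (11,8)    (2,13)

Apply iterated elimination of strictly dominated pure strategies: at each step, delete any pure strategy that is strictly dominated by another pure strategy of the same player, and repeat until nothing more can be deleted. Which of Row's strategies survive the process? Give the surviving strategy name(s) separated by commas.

D

For Row, M strictly dominates U on the remaining columns (a1: 7>4, a2: 9>4, a3: 15>10, a4: 14>12); eliminate U.
Column a2 is eliminated: a1 beats it against every remaining row (M: 19>1, D: 16>12).
For Column, a1 strictly dominates a3 on the remaining rows (M: 19>12, D: 16>8); eliminate a3.
Column's strategy a4 is strictly dominated by a1 (M: 19>1, D: 16>13) and is removed.
For Row, D strictly dominates M on the remaining columns (a1: 15>7); eliminate M.
Among the remaining strategies, none is strictly dominated by another pure strategy of the same player, so the elimination stops.
Surviving strategies — Row: {D}; Column: {a1}.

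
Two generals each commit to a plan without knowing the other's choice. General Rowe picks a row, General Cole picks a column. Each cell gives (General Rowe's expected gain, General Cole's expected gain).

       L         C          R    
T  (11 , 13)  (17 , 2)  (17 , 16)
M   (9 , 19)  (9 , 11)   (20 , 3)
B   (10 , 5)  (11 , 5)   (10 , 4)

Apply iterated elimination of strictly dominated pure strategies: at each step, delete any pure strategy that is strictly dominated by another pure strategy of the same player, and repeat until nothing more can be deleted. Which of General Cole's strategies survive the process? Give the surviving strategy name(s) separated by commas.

L, R

Row B is eliminated: T beats it against every remaining column (L: 11>10, C: 17>11, R: 17>10).
General Cole's strategy C is strictly dominated by L (T: 13>2, M: 19>11) and is removed.
Among the remaining strategies, none is strictly dominated by another pure strategy of the same player, so the elimination stops.
Surviving strategies — General Rowe: {T, M}; General Cole: {L, R}.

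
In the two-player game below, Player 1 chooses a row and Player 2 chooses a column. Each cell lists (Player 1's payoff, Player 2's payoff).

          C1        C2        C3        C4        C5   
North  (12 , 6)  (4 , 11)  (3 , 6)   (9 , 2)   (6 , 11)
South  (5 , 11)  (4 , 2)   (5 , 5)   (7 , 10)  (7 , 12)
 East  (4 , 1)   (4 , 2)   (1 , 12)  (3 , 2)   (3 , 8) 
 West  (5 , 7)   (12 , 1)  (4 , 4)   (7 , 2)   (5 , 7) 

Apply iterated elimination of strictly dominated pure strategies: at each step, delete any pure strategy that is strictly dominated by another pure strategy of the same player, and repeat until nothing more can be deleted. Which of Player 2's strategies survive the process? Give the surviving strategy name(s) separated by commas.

Row East is eliminated: West beats it against every remaining column (C1: 5>4, C2: 12>4, C3: 4>1, C4: 7>3, C5: 5>3).
Column C3 is eliminated: C5 beats it against every remaining row (North: 11>6, South: 12>5, West: 7>4).
Column C4 is eliminated: C1 beats it against every remaining row (North: 6>2, South: 11>10, West: 7>2).
Among the remaining strategies, none is strictly dominated by another pure strategy of the same player, so the elimination stops.
Surviving strategies — Player 1: {North, South, West}; Player 2: {C1, C2, C5}.

C1, C2, C5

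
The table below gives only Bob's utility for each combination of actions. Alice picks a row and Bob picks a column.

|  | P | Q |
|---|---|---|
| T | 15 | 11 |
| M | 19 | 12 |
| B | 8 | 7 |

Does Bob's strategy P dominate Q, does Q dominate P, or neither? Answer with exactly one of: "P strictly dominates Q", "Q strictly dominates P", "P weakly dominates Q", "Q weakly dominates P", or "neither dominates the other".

P's payoffs vs Q's, by Alice's action — T: 15>11, M: 19>12, B: 8>7.
P gives a strictly higher payoff against every action of Alice, so P strictly dominates Q.

P strictly dominates Q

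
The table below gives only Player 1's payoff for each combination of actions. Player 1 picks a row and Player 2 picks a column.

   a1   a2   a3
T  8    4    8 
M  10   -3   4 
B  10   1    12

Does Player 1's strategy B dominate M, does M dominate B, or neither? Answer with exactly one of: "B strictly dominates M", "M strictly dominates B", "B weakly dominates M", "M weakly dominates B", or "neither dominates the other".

B's payoffs vs M's, by Player 2's action — a1: 10=10, a2: 1>-3, a3: 12>4.
B is at least as good everywhere and strictly better somewhere (tied only at a1), so B weakly but not strictly dominates M.

B weakly dominates M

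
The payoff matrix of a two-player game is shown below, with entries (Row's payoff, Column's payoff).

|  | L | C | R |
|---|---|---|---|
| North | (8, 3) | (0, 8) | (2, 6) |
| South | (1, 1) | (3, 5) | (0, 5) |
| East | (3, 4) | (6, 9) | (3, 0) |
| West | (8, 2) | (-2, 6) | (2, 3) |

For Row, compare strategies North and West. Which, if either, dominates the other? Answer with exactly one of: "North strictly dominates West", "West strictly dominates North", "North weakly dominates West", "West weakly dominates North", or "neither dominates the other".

Compare North to West across every action of Column: L: 8=8, C: 0>-2, R: 2=2.
North is at least as good everywhere and strictly better somewhere (tied only at L, R), so North weakly but not strictly dominates West.

North weakly dominates West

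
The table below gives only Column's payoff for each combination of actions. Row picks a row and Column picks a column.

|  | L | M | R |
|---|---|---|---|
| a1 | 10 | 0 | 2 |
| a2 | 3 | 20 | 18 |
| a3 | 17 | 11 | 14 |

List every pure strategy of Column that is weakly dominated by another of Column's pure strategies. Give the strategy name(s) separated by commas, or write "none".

none

Nothing dominates L: M at a1 (10>0); R at a1 (10>2).
M is not dominated — it holds its own against L at a2 (20>3); R at a2 (20>18).
R: no other strategy beats it everywhere (L at a2 (18>3); M at a1 (2>0)).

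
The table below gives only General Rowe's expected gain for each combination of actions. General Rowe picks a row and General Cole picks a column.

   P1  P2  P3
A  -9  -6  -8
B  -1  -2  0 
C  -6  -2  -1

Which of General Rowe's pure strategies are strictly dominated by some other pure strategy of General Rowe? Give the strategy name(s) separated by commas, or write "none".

A

B strictly dominates A — P1: -1>-9, P2: -2>-6, P3: 0>-8.
B is not dominated — it holds its own against A at P1 (-1>-9); C at P1 (-1>-6).
C: no other strategy beats it everywhere (A at P1 (-6>-9); B at P2 (-2=-2)).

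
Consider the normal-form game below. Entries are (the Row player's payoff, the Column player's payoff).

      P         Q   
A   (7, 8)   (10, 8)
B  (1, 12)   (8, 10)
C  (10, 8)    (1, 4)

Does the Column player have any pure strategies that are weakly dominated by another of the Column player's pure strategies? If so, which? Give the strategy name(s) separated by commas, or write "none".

Nothing dominates P: Q at B (12>10).
Q: dominated, since P does at least as well everywhere (A: 8=8, B: 12>10, C: 8>4).

Q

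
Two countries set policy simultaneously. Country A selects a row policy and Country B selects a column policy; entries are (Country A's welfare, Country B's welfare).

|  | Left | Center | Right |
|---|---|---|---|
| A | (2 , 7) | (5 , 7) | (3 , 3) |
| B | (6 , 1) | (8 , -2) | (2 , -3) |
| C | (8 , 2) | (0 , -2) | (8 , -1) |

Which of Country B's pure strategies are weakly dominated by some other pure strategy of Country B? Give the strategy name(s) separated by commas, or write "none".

Center, Right

Left: no other strategy beats it everywhere (Center at B (1>-2); Right at A (7>3)).
Center is weakly dominated by Left (A: 7=7, B: 1>-2, C: 2>-2).
Left weakly dominates Right — A: 7>3, B: 1>-3, C: 2>-1.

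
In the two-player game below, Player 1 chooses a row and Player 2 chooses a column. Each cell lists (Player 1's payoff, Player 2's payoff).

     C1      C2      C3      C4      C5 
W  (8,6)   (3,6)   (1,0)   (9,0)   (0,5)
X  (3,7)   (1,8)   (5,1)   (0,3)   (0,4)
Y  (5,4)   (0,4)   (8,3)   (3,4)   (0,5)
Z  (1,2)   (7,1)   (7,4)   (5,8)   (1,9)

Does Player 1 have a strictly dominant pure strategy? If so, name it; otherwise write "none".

none

W fails to dominate X at C3 (1<5).
X fails to dominate W at C1 (3<8).
Y fails to dominate W at C1 (5<8).
Z fails to dominate W at C1 (1<8).
No single strategy dominates all the others.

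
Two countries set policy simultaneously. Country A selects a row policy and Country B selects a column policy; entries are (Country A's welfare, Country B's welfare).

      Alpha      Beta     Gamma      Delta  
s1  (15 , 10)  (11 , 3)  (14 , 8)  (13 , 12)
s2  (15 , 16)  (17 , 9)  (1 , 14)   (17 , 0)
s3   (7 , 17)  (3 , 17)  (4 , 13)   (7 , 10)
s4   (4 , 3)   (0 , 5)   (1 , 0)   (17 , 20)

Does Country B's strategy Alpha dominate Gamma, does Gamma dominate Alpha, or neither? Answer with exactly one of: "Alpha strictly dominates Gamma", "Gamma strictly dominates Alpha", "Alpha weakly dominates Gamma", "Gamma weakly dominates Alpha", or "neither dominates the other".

Compare Alpha to Gamma across every action of Country A: s1: 10>8, s2: 16>14, s3: 17>13, s4: 3>0.
Alpha gives a strictly higher payoff against every action of Country A, so Alpha strictly dominates Gamma.

Alpha strictly dominates Gamma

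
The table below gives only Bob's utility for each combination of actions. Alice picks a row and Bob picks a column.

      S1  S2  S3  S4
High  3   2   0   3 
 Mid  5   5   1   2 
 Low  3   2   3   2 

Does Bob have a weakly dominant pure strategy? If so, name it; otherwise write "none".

S1

S1 vs S2: High: 3>2, Mid: 5=5, Low: 3>2.
S1 vs S3: High: 3>0, Mid: 5>1, Low: 3=3.
S1 vs S4: High: 3=3, Mid: 5>2, Low: 3>2.
S1 is at least as good as every other strategy against every opponent action, so it is weakly dominant.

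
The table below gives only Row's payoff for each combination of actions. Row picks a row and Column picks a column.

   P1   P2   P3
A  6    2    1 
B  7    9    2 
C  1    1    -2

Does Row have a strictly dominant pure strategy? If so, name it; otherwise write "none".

B vs A: P1: 7>6, P2: 9>2, P3: 2>1.
B vs C: P1: 7>1, P2: 9>1, P3: 2>-2.
B strictly beats every other strategy against every opponent action, so it is strictly dominant.

B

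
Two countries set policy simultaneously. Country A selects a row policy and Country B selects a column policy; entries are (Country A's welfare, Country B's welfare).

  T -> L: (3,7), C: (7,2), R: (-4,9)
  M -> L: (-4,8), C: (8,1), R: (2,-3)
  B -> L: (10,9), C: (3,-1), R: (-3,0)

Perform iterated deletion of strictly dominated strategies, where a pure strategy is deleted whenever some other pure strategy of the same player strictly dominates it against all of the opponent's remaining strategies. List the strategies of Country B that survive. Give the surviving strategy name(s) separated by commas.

L

Column C is eliminated: L beats it against every remaining row (T: 7>2, M: 8>1, B: 9>-1).
For Country A, B strictly dominates T on the remaining columns (L: 10>3, R: -3>-4); eliminate T.
Column R is eliminated: L beats it against every remaining row (M: 8>-3, B: 9>0).
Country A's strategy M is strictly dominated by B (L: 10>-4) and is removed.
Among the remaining strategies, none is strictly dominated by another pure strategy of the same player, so the elimination stops.
Surviving strategies — Country A: {B}; Country B: {L}.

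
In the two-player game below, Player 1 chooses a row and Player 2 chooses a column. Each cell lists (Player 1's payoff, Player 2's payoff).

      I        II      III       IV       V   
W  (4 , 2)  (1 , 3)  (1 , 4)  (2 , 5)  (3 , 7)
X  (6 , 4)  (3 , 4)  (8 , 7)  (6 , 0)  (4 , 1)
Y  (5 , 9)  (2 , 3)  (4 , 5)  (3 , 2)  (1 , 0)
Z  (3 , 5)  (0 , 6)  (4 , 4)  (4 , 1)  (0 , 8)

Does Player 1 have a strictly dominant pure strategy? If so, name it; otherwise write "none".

X vs W: I: 6>4, II: 3>1, III: 8>1, IV: 6>2, V: 4>3.
X vs Y: I: 6>5, II: 3>2, III: 8>4, IV: 6>3, V: 4>1.
X vs Z: I: 6>3, II: 3>0, III: 8>4, IV: 6>4, V: 4>0.
X strictly beats every other strategy against every opponent action, so it is strictly dominant.

X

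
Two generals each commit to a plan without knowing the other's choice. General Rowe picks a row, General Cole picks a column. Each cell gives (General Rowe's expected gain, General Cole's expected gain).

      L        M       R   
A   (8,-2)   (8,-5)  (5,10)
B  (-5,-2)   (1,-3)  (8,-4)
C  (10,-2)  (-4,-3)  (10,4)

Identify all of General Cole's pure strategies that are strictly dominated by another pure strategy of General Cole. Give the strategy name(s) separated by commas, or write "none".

M

Nothing dominates L: M at A (-2>-5); R at B (-2>-4).
L strictly dominates M — A: -2>-5, B: -2>-3, C: -2>-3.
R is not dominated — it holds its own against L at A (10>-2); M at A (10>-5).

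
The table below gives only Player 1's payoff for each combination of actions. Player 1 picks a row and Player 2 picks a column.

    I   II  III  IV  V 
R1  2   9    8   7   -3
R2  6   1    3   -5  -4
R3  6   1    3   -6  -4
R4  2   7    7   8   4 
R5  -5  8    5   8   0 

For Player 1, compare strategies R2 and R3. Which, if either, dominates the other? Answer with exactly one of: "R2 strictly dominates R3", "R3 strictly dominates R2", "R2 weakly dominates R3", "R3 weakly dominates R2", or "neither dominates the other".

R2 weakly dominates R3

R2's payoffs vs R3's, by Player 2's action — I: 6=6, II: 1=1, III: 3=3, IV: -5>-6, V: -4=-4.
R2 is at least as good everywhere and strictly better somewhere (tied only at I, II, III, V), so R2 weakly but not strictly dominates R3.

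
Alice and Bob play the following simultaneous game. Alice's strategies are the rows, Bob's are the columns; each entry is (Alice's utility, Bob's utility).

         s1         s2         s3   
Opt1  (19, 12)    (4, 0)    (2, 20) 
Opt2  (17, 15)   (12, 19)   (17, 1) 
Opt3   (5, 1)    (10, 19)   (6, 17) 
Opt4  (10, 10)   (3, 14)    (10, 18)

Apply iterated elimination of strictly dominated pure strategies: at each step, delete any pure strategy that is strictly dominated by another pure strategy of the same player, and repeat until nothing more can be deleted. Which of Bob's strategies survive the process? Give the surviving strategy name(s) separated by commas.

s1, s2, s3

Alice's strategy Opt3 is strictly dominated by Opt2 (s1: 17>5, s2: 12>10, s3: 17>6) and is removed.
Row Opt4 is eliminated: Opt2 beats it against every remaining column (s1: 17>10, s2: 12>3, s3: 17>10).
Among the remaining strategies, none is strictly dominated by another pure strategy of the same player, so the elimination stops.
Surviving strategies — Alice: {Opt1, Opt2}; Bob: {s1, s2, s3}.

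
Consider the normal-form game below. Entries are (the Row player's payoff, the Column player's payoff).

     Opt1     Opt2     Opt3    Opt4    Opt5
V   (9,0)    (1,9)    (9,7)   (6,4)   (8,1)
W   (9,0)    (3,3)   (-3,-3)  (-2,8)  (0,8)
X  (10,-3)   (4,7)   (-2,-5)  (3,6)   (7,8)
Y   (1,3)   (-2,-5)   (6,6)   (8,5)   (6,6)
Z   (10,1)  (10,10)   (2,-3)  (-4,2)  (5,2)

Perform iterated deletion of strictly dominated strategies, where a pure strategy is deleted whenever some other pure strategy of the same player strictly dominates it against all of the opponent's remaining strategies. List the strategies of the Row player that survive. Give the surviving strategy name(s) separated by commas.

The Row player's strategy W is strictly dominated by X (Opt1: 10>9, Opt2: 4>3, Opt3: -2>-3, Opt4: 3>-2, Opt5: 7>0) and is removed.
Column Opt1 is eliminated: Opt4 beats it against every remaining row (V: 4>0, X: 6>-3, Y: 5>3, Z: 2>1).
Among the remaining strategies, none is strictly dominated by another pure strategy of the same player, so the elimination stops.
Surviving strategies — the Row player: {V, X, Y, Z}; the Column player: {Opt2, Opt3, Opt4, Opt5}.

V, X, Y, Z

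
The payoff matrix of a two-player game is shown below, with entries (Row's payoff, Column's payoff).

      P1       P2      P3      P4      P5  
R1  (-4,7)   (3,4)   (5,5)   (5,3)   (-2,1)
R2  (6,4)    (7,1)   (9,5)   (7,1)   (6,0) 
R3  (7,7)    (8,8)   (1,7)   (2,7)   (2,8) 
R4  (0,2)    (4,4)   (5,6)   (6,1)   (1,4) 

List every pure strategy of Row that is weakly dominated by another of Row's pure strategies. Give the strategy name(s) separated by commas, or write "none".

R2 weakly dominates R1 — P1: 6>-4, P2: 7>3, P3: 9>5, P4: 7>5, P5: 6>-2.
Nothing dominates R2: R1 at P1 (6>-4); R3 at P3 (9>1); R4 at P1 (6>0).
R3: no other strategy beats it everywhere (R1 at P1 (7>-4); R2 at P1 (7>6); R4 at P1 (7>0)).
R4: dominated, since R2 does at least as well everywhere (P1: 6>0, P2: 7>4, P3: 9>5, P4: 7>6, P5: 6>1).

R1, R4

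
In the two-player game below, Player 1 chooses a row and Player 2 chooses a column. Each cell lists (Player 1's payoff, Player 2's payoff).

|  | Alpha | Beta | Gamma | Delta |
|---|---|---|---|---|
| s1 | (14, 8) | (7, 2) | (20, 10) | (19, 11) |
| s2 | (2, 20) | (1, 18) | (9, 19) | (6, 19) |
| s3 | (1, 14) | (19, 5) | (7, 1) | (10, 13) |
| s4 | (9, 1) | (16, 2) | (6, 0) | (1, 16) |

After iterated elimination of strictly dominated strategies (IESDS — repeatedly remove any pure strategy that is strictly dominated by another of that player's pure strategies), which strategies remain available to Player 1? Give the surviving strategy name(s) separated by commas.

s1

Row s2 is eliminated: s1 beats it against every remaining column (Alpha: 14>2, Beta: 7>1, Gamma: 20>9, Delta: 19>6).
Column Beta is eliminated: Delta beats it against every remaining row (s1: 11>2, s3: 13>5, s4: 16>2).
For Player 1, s1 strictly dominates s3 on the remaining columns (Alpha: 14>1, Gamma: 20>7, Delta: 19>10); eliminate s3.
For Player 1, s1 strictly dominates s4 on the remaining columns (Alpha: 14>9, Gamma: 20>6, Delta: 19>1); eliminate s4.
Player 2's strategy Alpha is strictly dominated by Gamma (s1: 10>8) and is removed.
Column Gamma is eliminated: Delta beats it against every remaining row (s1: 11>10).
Among the remaining strategies, none is strictly dominated by another pure strategy of the same player, so the elimination stops.
Surviving strategies — Player 1: {s1}; Player 2: {Delta}.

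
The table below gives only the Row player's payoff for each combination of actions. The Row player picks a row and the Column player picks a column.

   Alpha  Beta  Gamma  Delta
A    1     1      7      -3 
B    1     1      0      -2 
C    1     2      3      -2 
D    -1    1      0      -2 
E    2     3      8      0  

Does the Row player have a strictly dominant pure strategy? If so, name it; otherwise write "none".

E

E vs A: Alpha: 2>1, Beta: 3>1, Gamma: 8>7, Delta: 0>-3.
E vs B: Alpha: 2>1, Beta: 3>1, Gamma: 8>0, Delta: 0>-2.
E vs C: Alpha: 2>1, Beta: 3>2, Gamma: 8>3, Delta: 0>-2.
E vs D: Alpha: 2>-1, Beta: 3>1, Gamma: 8>0, Delta: 0>-2.
E strictly beats every other strategy against every opponent action, so it is strictly dominant.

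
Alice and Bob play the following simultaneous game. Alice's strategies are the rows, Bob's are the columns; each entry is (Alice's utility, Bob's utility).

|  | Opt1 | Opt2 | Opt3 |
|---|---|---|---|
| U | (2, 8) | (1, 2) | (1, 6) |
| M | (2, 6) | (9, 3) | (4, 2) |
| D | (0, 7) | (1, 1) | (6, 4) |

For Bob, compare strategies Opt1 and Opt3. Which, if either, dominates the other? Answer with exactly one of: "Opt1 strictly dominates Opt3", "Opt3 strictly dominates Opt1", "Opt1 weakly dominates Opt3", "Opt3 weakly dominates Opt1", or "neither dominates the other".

Compare Opt1 to Opt3 across every action of Alice: U: 8>6, M: 6>2, D: 7>4.
Every comparison favours Opt1, so Opt1 strictly dominates Opt3.

Opt1 strictly dominates Opt3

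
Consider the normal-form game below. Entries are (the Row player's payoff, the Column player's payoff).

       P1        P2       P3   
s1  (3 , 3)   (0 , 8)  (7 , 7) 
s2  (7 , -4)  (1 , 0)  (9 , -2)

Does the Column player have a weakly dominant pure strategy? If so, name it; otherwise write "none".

P2

P2 vs P1: s1: 8>3, s2: 0>-4.
P2 vs P3: s1: 8>7, s2: 0>-2.
P2 is at least as good as every other strategy against every opponent action, so it is weakly dominant.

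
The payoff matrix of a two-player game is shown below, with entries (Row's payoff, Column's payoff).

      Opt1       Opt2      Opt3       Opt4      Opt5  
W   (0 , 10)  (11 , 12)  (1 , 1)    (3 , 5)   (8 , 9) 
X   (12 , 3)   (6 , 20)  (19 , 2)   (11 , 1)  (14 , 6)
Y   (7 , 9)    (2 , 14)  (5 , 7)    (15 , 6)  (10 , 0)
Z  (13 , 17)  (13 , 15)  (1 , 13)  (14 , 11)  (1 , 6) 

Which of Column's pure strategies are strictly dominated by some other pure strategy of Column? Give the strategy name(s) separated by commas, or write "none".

Opt1 is not dominated — it holds its own against Opt2 at Z (17>15); Opt3 at W (10>1); Opt4 at W (10>5); Opt5 at W (10>9).
Opt2 is not dominated — it holds its own against Opt1 at W (12>10); Opt3 at W (12>1); Opt4 at W (12>5); Opt5 at W (12>9).
Opt3 is strictly dominated by Opt1 (W: 10>1, X: 3>2, Y: 9>7, Z: 17>13).
Opt4 is strictly dominated by Opt1 (W: 10>5, X: 3>1, Y: 9>6, Z: 17>11).
Opt5 is strictly dominated by Opt2 (W: 12>9, X: 20>6, Y: 14>0, Z: 15>6).

Opt3, Opt4, Opt5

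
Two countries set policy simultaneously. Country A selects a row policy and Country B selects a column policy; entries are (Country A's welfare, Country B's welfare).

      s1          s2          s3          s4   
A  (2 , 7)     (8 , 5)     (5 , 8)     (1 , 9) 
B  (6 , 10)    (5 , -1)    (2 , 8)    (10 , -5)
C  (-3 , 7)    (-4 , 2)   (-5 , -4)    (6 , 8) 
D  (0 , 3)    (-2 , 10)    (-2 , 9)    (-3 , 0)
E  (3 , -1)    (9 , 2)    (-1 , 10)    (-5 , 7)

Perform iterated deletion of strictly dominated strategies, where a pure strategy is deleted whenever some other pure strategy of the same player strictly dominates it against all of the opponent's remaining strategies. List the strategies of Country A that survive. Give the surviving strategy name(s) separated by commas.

A, B

Row C is eliminated: B beats it against every remaining column (s1: 6>-3, s2: 5>-4, s3: 2>-5, s4: 10>6).
Row D is eliminated: A beats it against every remaining column (s1: 2>0, s2: 8>-2, s3: 5>-2, s4: 1>-3).
Country B's strategy s2 is strictly dominated by s3 (A: 8>5, B: 8>-1, E: 10>2) and is removed.
Country A's strategy E is strictly dominated by B (s1: 6>3, s3: 2>-1, s4: 10>-5) and is removed.
Among the remaining strategies, none is strictly dominated by another pure strategy of the same player, so the elimination stops.
Surviving strategies — Country A: {A, B}; Country B: {s1, s3, s4}.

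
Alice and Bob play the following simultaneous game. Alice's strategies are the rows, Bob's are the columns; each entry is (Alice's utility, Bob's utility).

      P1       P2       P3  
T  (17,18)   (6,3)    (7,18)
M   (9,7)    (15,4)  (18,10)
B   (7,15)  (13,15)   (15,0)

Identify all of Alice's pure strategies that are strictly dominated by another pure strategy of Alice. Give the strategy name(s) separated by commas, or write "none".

T: no other strategy beats it everywhere (M at P1 (17>9); B at P1 (17>7)).
Nothing dominates M: T at P2 (15>6); B at P1 (9>7).
B: dominated, since M does at least as well everywhere (P1: 9>7, P2: 15>13, P3: 18>15).

B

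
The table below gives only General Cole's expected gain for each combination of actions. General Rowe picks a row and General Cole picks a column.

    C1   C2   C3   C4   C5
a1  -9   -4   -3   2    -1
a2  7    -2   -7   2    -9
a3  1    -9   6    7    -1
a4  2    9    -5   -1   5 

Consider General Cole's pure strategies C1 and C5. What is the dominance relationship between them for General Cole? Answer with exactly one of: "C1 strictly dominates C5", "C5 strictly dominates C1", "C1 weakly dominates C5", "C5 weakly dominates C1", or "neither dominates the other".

neither dominates the other

C1's payoffs vs C5's, by General Rowe's action — a1: -9<-1, a2: 7>-9, a3: 1>-1, a4: 2<5.
C1 does better at a2, a3 but worse at a1, a4; neither strategy dominates the other.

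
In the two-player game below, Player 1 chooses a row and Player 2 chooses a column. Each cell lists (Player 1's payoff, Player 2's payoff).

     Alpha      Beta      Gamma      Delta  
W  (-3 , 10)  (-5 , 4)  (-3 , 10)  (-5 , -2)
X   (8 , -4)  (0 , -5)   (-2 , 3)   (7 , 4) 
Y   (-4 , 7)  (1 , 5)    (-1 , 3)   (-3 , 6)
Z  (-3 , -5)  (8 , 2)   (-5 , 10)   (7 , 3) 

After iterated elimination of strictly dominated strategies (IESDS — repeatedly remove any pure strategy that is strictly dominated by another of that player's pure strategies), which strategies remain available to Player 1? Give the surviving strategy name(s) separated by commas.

For Player 1, X strictly dominates W on the remaining columns (Alpha: 8>-3, Beta: 0>-5, Gamma: -2>-3, Delta: 7>-5); eliminate W.
Player 2's strategy Beta is strictly dominated by Delta (X: 4>-5, Y: 6>5, Z: 3>2) and is removed.
Among the remaining strategies, none is strictly dominated by another pure strategy of the same player, so the elimination stops.
Surviving strategies — Player 1: {X, Y, Z}; Player 2: {Alpha, Gamma, Delta}.

X, Y, Z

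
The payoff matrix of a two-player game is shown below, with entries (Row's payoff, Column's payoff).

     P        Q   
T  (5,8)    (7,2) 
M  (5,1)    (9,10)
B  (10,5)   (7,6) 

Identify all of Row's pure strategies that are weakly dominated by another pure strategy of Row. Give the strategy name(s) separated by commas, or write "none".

T: dominated, since M does at least as well everywhere (P: 5=5, Q: 9>7).
Nothing dominates M: T at Q (9>7); B at Q (9>7).
B is not dominated — it holds its own against T at P (10>5); M at P (10>5).

T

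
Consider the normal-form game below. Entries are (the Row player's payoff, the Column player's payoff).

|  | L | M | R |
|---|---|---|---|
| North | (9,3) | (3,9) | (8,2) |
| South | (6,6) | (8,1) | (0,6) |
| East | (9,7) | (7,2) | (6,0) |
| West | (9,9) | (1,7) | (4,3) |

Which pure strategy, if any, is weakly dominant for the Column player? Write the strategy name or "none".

none

L fails to dominate M at North (3<9).
M fails to dominate L at South (1<6).
R fails to dominate L at North (2<3).
No single strategy dominates all the others.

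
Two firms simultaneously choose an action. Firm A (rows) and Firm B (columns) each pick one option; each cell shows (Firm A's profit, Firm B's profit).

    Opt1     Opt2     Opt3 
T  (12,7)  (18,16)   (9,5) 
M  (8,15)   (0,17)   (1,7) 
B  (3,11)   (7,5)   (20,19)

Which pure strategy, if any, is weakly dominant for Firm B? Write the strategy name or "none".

Opt1 fails to dominate Opt2 at T (7<16).
Opt2 fails to dominate Opt1 at B (5<11).
Opt3 fails to dominate Opt1 at T (5<7).
No single strategy dominates all the others.

none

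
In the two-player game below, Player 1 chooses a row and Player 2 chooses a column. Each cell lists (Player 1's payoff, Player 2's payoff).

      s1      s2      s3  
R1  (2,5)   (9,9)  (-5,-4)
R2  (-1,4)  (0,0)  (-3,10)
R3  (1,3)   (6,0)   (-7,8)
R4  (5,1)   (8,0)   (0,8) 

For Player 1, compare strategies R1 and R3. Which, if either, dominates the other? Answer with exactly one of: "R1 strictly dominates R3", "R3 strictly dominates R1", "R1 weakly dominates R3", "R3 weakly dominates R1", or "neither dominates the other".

R1 strictly dominates R3

Compare R1 to R3 across each choice by Player 2: s1: 2>1, s2: 9>6, s3: -5>-7.
R1 gives a strictly higher payoff against each choice by Player 2, so R1 strictly dominates R3.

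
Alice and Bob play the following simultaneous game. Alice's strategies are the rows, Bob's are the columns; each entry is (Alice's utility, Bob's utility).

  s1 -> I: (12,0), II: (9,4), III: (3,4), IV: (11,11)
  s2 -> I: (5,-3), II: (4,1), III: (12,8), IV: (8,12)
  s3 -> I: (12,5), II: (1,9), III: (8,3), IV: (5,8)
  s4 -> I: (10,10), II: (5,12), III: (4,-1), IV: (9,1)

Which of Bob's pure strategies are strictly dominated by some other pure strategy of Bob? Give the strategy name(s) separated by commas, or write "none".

II strictly dominates I — s1: 4>0, s2: 1>-3, s3: 9>5, s4: 12>10.
Nothing dominates II: I at s1 (4>0); III at s1 (4=4); IV at s3 (9>8).
IV strictly dominates III — s1: 11>4, s2: 12>8, s3: 8>3, s4: 1>-1.
IV: no other strategy beats it everywhere (I at s1 (11>0); II at s1 (11>4); III at s1 (11>4)).

I, III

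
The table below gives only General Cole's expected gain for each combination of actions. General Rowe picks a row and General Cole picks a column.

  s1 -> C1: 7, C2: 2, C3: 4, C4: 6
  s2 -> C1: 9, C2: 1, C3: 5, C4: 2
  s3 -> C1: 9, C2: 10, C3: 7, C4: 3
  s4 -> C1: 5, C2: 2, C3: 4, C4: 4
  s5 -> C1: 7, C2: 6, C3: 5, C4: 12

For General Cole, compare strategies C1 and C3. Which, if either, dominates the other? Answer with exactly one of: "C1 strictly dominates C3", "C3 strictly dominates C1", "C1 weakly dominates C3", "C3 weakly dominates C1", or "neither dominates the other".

C1 strictly dominates C3

Compare C1 to C3 across each choice by General Rowe: s1: 7>4, s2: 9>5, s3: 9>7, s4: 5>4, s5: 7>5.
C1 gives a strictly higher payoff against each choice by General Rowe, so C1 strictly dominates C3.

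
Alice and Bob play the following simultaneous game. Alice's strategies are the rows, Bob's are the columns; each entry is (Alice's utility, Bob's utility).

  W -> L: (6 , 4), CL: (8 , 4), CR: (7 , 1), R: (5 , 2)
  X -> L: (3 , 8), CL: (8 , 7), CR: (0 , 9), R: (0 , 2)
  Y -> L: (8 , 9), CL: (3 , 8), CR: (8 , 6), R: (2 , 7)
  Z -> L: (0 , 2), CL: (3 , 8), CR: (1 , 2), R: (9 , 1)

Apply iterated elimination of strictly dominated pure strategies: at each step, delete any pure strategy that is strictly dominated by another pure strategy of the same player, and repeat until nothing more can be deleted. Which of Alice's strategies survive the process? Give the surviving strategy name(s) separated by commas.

Bob's strategy R is strictly dominated by L (W: 4>2, X: 8>2, Y: 9>7, Z: 2>1) and is removed.
Alice's strategy Z is strictly dominated by W (L: 6>0, CL: 8>3, CR: 7>1) and is removed.
Among the remaining strategies, none is strictly dominated by another pure strategy of the same player, so the elimination stops.
Surviving strategies — Alice: {W, X, Y}; Bob: {L, CL, CR}.

W, X, Y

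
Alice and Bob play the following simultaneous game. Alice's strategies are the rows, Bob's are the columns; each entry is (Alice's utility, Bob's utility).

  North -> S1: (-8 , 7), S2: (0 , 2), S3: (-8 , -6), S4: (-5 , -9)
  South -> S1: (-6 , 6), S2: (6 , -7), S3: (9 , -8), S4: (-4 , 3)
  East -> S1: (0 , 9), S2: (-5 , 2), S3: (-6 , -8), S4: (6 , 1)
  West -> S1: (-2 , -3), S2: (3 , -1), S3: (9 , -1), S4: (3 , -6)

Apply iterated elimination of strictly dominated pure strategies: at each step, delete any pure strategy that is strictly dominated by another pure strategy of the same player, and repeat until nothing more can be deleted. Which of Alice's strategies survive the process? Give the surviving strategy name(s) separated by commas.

For Alice, South strictly dominates North on the remaining columns (S1: -6>-8, S2: 6>0, S3: 9>-8, S4: -4>-5); eliminate North.
Bob's strategy S4 is strictly dominated by S1 (South: 6>3, East: 9>1, West: -3>-6) and is removed.
Among the remaining strategies, none is strictly dominated by another pure strategy of the same player, so the elimination stops.
Surviving strategies — Alice: {South, East, West}; Bob: {S1, S2, S3}.

South, East, West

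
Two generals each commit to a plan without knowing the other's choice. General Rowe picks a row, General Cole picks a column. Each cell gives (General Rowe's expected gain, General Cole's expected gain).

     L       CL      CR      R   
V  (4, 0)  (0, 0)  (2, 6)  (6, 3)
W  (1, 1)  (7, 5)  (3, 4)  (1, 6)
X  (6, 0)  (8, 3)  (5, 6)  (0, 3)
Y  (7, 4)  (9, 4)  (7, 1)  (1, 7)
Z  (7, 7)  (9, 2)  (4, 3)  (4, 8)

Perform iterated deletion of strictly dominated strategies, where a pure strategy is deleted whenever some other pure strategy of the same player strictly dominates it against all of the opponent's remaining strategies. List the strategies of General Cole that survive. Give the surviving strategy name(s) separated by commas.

CR, R

Row W is eliminated: Z beats it against every remaining column (L: 7>1, CL: 9>7, CR: 4>3, R: 4>1).
General Rowe's strategy X is strictly dominated by Y (L: 7>6, CL: 9>8, CR: 7>5, R: 1>0) and is removed.
For General Cole, R strictly dominates L on the remaining rows (V: 3>0, Y: 7>4, Z: 8>7); eliminate L.
General Cole's strategy CL is strictly dominated by R (V: 3>0, Y: 7>4, Z: 8>2) and is removed.
Among the remaining strategies, none is strictly dominated by another pure strategy of the same player, so the elimination stops.
Surviving strategies — General Rowe: {V, Y, Z}; General Cole: {CR, R}.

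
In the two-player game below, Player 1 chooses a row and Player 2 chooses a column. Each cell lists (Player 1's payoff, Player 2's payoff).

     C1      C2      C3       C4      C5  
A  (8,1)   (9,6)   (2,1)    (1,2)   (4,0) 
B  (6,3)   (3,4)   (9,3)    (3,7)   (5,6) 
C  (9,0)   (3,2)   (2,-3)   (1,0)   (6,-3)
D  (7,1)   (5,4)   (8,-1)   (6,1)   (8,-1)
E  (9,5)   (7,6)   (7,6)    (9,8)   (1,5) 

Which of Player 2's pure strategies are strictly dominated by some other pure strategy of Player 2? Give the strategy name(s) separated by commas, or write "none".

C1, C3, C5

C1: dominated, since C2 does at least as well everywhere (A: 6>1, B: 4>3, C: 2>0, D: 4>1, E: 6>5).
C2: no other strategy beats it everywhere (C1 at A (6>1); C3 at A (6>1); C4 at A (6>2); C5 at A (6>0)).
C3 is strictly dominated by C4 (A: 2>1, B: 7>3, C: 0>-3, D: 1>-1, E: 8>6).
C4 is not dominated — it holds its own against C1 at A (2>1); C2 at B (7>4); C3 at A (2>1); C5 at A (2>0).
C5: dominated, since C4 does at least as well everywhere (A: 2>0, B: 7>6, C: 0>-3, D: 1>-1, E: 8>5).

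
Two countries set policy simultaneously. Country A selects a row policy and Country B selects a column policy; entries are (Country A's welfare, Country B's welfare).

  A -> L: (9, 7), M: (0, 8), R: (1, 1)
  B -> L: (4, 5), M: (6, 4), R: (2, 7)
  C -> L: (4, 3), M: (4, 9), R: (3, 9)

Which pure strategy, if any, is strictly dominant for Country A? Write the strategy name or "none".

none

A fails to dominate B at M (0<6).
B fails to dominate A at L (4<9).
C fails to dominate A at L (4<9).
No single strategy dominates all the others.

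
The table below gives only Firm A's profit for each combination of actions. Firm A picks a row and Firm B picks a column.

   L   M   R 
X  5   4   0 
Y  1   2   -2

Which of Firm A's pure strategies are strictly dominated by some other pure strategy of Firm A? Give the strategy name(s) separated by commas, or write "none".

Y

X is not dominated — it holds its own against Y at L (5>1).
Y is strictly dominated by X (L: 5>1, M: 4>2, R: 0>-2).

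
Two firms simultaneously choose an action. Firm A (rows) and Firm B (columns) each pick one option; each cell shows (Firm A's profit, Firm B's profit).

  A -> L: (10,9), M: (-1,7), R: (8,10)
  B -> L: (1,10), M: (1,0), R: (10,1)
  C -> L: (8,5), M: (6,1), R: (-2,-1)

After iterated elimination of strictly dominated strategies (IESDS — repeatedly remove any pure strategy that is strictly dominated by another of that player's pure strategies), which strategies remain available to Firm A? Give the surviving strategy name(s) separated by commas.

For Firm B, L strictly dominates M on the remaining rows (A: 9>7, B: 10>0, C: 5>1); eliminate M.
Firm A's strategy C is strictly dominated by A (L: 10>8, R: 8>-2) and is removed.
Among the remaining strategies, none is strictly dominated by another pure strategy of the same player, so the elimination stops.
Surviving strategies — Firm A: {A, B}; Firm B: {L, R}.

A, B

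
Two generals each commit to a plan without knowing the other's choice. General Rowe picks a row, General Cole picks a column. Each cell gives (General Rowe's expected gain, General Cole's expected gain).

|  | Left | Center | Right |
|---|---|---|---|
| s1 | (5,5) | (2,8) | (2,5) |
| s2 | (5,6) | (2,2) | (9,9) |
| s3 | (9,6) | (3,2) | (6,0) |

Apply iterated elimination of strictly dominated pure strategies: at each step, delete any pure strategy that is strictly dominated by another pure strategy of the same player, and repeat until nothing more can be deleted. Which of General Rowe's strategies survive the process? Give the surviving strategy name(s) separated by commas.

Row s1 is eliminated: s3 beats it against every remaining column (Left: 9>5, Center: 3>2, Right: 6>2).
For General Cole, Left strictly dominates Center on the remaining rows (s2: 6>2, s3: 6>2); eliminate Center.
Among the remaining strategies, none is strictly dominated by another pure strategy of the same player, so the elimination stops.
Surviving strategies — General Rowe: {s2, s3}; General Cole: {Left, Right}.

s2, s3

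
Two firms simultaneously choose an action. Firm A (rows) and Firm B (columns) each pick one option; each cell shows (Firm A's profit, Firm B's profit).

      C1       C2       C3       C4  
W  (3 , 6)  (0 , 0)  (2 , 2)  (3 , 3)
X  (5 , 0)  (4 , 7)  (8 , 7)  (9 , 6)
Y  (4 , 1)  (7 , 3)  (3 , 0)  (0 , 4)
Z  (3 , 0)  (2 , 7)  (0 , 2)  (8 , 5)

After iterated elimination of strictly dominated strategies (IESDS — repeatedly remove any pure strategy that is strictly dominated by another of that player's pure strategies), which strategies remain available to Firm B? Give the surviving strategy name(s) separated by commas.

C2, C3, C4

Firm A's strategy W is strictly dominated by X (C1: 5>3, C2: 4>0, C3: 8>2, C4: 9>3) and is removed.
Firm A's strategy Z is strictly dominated by X (C1: 5>3, C2: 4>2, C3: 8>0, C4: 9>8) and is removed.
Column C1 is eliminated: C2 beats it against every remaining row (X: 7>0, Y: 3>1).
Among the remaining strategies, none is strictly dominated by another pure strategy of the same player, so the elimination stops.
Surviving strategies — Firm A: {X, Y}; Firm B: {C2, C3, C4}.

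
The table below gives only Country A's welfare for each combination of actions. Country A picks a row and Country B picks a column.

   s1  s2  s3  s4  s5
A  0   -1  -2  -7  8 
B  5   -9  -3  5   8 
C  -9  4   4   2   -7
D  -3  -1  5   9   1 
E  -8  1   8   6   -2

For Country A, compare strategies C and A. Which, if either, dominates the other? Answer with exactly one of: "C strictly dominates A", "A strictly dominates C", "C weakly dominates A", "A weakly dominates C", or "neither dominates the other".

C's payoffs vs A's, by Country B's action — s1: -9<0, s2: 4>-1, s3: 4>-2, s4: 2>-7, s5: -7<8.
C does better at s2, s3, s4 but worse at s1, s5; neither strategy dominates the other.

neither dominates the other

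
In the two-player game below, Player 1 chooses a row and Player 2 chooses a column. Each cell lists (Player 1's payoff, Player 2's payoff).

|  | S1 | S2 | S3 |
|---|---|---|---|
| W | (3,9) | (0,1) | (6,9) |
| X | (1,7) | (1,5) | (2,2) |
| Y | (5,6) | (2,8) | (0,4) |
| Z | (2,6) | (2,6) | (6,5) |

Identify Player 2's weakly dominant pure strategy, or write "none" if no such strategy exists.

none

S1 fails to dominate S2 at Y (6<8).
S2 fails to dominate S1 at W (1<9).
S3 fails to dominate S1 at X (2<7).
No single strategy dominates all the others.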